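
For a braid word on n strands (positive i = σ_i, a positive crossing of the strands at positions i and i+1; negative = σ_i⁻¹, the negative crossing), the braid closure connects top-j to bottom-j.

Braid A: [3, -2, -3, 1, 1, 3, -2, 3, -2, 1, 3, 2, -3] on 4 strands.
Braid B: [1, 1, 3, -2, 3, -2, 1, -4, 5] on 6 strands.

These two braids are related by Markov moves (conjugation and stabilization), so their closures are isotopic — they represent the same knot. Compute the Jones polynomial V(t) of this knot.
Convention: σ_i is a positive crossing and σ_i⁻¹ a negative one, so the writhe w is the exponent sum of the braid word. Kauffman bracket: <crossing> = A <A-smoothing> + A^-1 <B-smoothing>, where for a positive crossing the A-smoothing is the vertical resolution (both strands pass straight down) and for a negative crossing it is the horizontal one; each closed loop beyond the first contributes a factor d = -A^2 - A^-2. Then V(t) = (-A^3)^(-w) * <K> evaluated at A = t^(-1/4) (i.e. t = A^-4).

-t^6 + 2*t^5 - 2*t^4 + 3*t^3 - 3*t^2 + 2*t - 1 + t^-1

Derivation:
Markov-equivalent braids have isotopic closures, hence identical knot invariants. Strip the Markov moves from each word to reach a common short braid β, then compute V(t) once on β.
Braid A: s3 s2^-1 s3^-1 s1 s1 s3 s2^-1 s3 s2^-1 s1 s3 s2 s3^-1 on 4 strands reduces by inverse Markov moves (closure unchanged at each step):
  Deconjugate: the word is γ·β·γ⁻¹ with γ = s3 (prefix) and γ⁻¹ = s3^-1 (suffix); strip both.
  Deconjugate: the word is γ·β·γ⁻¹ with γ = s2^-1 s3^-1 (prefix) and γ⁻¹ = s3 s2 (suffix); strip both.
Reduced to β = s1 s1 s3 s2^-1 s3 s2^-1 s1 on 4 strands, 7 crossings.
Braid B: s1 s1 s3 s2^-1 s3 s2^-1 s1 s4^-1 s5 on 6 strands reduces by inverse Markov moves (closure unchanged at each step):
  Destabilize: the word has the form β·s5 where s5 occurs only as the final letter (β ∈ B_5); drop it and the last strand → 5 strands.
  Destabilize: the word has the form β·s4^-1 where s4^-1 occurs only as the final letter (β ∈ B_4); drop it and the last strand → 4 strands.
Reduced to β = s1 s1 s3 s2^-1 s3 s2^-1 s1 on 4 strands, 7 crossings.
Both give the same β = s1 s1 s3 s2^-1 s3 s2^-1 s1 on 4 strands, so one state sum suffices:
Braid: s1 s1 s3 s2^-1 s3 s2^-1 s1 on 4 strands, 7 crossings.
Writhe w = (#positive) - (#negative) = 5 - 2 = 3.
Enumerate smoothing states for the bracket polynomial. There are 2^7 = 128 states.
Smooth each crossing (0=||, 1=⌣⌢); contribution A^(Σ sign_k(1-2s_k)) * d^(L-1).
Tabulate the states by total A-exponent and number of loops L (A-exp: L × count):
  A^7: L=4 ×1
  A^5: L=3 ×7
  A^3: L=2 ×17, L=4 ×4
  A^1: L=1 ×15, L=3 ×19, L=5 ×1
  A^-1: L=2 ×27, L=4 ×8
  A^-3: L=3 ×20, L=5 ×1
  A^-5: L=4 ×7
  A^-7: L=5 ×1
Each group contributes A^e * Σ count * d^(L-1):
Powers of d = -A^2 - A^-2: d^2 = A^4 + 2 + A^-4; d^3 = -A^6 - 3*A^2 - 3*A^-2 - A^-6; d^4 = A^8 + 4*A^4 + 6 + 4*A^-4 + A^-8.
  A^7 * (d^3) = -A^13 - 3*A^9 - 3*A^5 - A
  A^5 * (7*d^2) = 7*A^9 + 14*A^5 + 7*A
  A^3 * (17*d + 4*d^3) = -4*A^9 - 29*A^5 - 29*A - 4*A^-3
  A^1 * (15 + 19*d^2 + d^4) = A^9 + 23*A^5 + 59*A + 23*A^-3 + A^-7
  A^-1 * (27*d + 8*d^3) = -8*A^5 - 51*A - 51*A^-3 - 8*A^-7
  A^-3 * (20*d^2 + d^4) = A^5 + 24*A + 46*A^-3 + 24*A^-7 + A^-11
  A^-5 * (7*d^3) = -7*A - 21*A^-3 - 21*A^-7 - 7*A^-11
  A^-7 * (d^4) = A + 4*A^-3 + 6*A^-7 + 4*A^-11 + A^-15
Summing the groups: <K> = -A^13 + A^9 - 2*A^5 + 3*A - 3*A^-3 + 2*A^-7 - 2*A^-11 + A^-15
Normalise by the writhe: (-A^3)^(-w) = (-A^3)^(-3) = -A^-9, so f(A) = -A^-9 * <K> = A^4 - 1 + 2*A^-4 - 3*A^-8 + 3*A^-12 - 2*A^-16 + 2*A^-20 - A^-24.
Substitute A = t^(-1/4), i.e. A^e → t^(-e/4): V(t) = -t^6 + 2*t^5 - 2*t^4 + 3*t^3 - 3*t^2 + 2*t - 1 + t^-1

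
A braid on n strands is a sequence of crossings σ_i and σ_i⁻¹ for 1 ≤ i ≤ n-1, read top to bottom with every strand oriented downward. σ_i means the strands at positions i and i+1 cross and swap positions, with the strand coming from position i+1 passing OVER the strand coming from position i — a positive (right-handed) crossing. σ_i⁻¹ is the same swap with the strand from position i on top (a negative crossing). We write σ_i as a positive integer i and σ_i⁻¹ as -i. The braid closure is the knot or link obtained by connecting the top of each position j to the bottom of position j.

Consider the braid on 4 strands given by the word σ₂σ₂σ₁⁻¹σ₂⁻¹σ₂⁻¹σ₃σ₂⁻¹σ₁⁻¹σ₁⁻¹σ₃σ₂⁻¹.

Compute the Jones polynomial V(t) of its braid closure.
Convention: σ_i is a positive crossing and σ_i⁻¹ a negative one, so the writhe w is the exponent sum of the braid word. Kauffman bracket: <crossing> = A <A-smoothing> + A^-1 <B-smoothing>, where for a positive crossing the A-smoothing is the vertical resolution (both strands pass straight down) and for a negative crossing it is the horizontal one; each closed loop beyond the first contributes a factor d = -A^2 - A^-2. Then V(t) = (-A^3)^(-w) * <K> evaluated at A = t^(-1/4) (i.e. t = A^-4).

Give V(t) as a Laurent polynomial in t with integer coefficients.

t - 2 + 4*t^-1 - 5*t^-2 + 6*t^-3 - 5*t^-4 + 4*t^-5 - 3*t^-6 + t^-7

Derivation:
The presented braid s2 s2 s1^-1 s2^-1 s2^-1 s3 s2^-1 s1^-1 s1^-1 s3 s2^-1 on 4 strands reduces by inverse Markov moves (closure unchanged at each step):
  Deconjugate: the word is γ·β·γ⁻¹ with γ = s2 (prefix) and γ⁻¹ = s2^-1 (suffix); strip both.
Reduced to β = s2 s1^-1 s2^-1 s2^-1 s3 s2^-1 s1^-1 s1^-1 s3 on 4 strands, 9 crossings.
Compute on β:
Braid: s2 s1^-1 s2^-1 s2^-1 s3 s2^-1 s1^-1 s1^-1 s3 on 4 strands, 9 crossings.
Writhe w = (#positive) - (#negative) = 3 - 6 = -3.
Enumerate smoothing states for the bracket polynomial. There are 2^9 = 512 states.
Each crossing splits two ways (0=vertical, 1=horizontal). The state's weight is A^(#A-smoothings - #B-smoothings) * d^(loops - 1).
Tabulate the states by total A-exponent and number of loops L (A-exp: L × count):
  A^9: L=6 ×1
  A^7: L=5 ×9
  A^5: L=4 ×35, L=6 ×1
  A^3: L=3 ×73, L=5 ×11
  A^1: L=2 ×82, L=4 ×43, L=6 ×1
  A^-1: L=1 ×40, L=3 ×79, L=5 ×7
  A^-3: L=2 ×63, L=4 ×21
  A^-5: L=1 ×9, L=3 ×26, L=5 ×1
  A^-7: L=2 ×6, L=4 ×3
  A^-9: L=3 ×1
Each group contributes A^e * Σ count * d^(L-1):
Powers of d = -A^2 - A^-2: d^2 = A^4 + 2 + A^-4; d^3 = -A^6 - 3*A^2 - 3*A^-2 - A^-6; d^4 = A^8 + 4*A^4 + 6 + 4*A^-4 + A^-8; d^5 = -A^10 - 5*A^6 - 10*A^2 - 10*A^-2 - 5*A^-6 - A^-10.
  A^9 * (d^5) = -A^19 - 5*A^15 - 10*A^11 - 10*A^7 - 5*A^3 - A^-1
  A^7 * (9*d^4) = 9*A^15 + 36*A^11 + 54*A^7 + 36*A^3 + 9*A^-1
  A^5 * (35*d^3 + d^5) = -A^15 - 40*A^11 - 115*A^7 - 115*A^3 - 40*A^-1 - A^-5
  A^3 * (73*d^2 + 11*d^4) = 11*A^11 + 117*A^7 + 212*A^3 + 117*A^-1 + 11*A^-5
  A^1 * (82*d + 43*d^3 + d^5) = -A^11 - 48*A^7 - 221*A^3 - 221*A^-1 - 48*A^-5 - A^-9
  A^-1 * (40 + 79*d^2 + 7*d^4) = 7*A^7 + 107*A^3 + 240*A^-1 + 107*A^-5 + 7*A^-9
  A^-3 * (63*d + 21*d^3) = -21*A^3 - 126*A^-1 - 126*A^-5 - 21*A^-9
  A^-5 * (9 + 26*d^2 + d^4) = A^3 + 30*A^-1 + 67*A^-5 + 30*A^-9 + A^-13
  A^-7 * (6*d + 3*d^3) = -3*A^-1 - 15*A^-5 - 15*A^-9 - 3*A^-13
  A^-9 * (d^2) = A^-5 + 2*A^-9 + A^-13
Summing the groups: <K> = -A^19 + 3*A^15 - 4*A^11 + 5*A^7 - 6*A^3 + 5*A^-1 - 4*A^-5 + 2*A^-9 - A^-13
Normalise by the writhe: (-A^3)^(-w) = (-A^3)^(3) = -A^9, so f(A) = -A^9 * <K> = A^28 - 3*A^24 + 4*A^20 - 5*A^16 + 6*A^12 - 5*A^8 + 4*A^4 - 2 + A^-4.
Substitute A = t^(-1/4), i.e. A^e → t^(-e/4): V(t) = t - 2 + 4*t^-1 - 5*t^-2 + 6*t^-3 - 5*t^-4 + 4*t^-5 - 3*t^-6 + t^-7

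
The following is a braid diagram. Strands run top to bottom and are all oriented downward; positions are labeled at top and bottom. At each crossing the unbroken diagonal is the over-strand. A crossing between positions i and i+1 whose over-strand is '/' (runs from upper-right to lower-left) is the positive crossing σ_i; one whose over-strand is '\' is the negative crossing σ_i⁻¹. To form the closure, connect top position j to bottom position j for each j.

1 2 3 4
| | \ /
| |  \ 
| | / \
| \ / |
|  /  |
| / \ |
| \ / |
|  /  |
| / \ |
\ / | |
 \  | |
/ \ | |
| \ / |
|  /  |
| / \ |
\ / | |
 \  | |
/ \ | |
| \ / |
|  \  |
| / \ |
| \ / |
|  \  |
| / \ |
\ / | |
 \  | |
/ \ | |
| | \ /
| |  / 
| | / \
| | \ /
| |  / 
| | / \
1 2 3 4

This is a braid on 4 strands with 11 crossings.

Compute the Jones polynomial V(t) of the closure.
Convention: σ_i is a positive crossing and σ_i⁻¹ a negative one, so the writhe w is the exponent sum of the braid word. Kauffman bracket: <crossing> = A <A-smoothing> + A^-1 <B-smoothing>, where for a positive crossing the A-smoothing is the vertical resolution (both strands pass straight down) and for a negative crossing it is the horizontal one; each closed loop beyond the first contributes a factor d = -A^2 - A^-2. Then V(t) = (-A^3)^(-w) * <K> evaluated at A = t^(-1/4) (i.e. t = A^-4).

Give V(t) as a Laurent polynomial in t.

-t + 2 - t^-1 + 2*t^-2 - t^-3 + t^-4 - t^-5

Derivation:
Reading the diagram top to bottom ('/'-over between positions i,i+1 = s_i, '\'-over = s_i^-1): braid word = s3^-1 s2 s2 s1^-1 s2 s1^-1 s2^-1 s2^-1 s1^-1 s3 s3.
The presented braid s3^-1 s2 s2 s1^-1 s2 s1^-1 s2^-1 s2^-1 s1^-1 s3 s3 on 4 strands reduces by inverse Markov moves (closure unchanged at each step):
  Deconjugate: the word is γ·β·γ⁻¹ with γ = s3^-1 (prefix) and γ⁻¹ = s3 (suffix); strip both.
  Destabilize: the word has the form β·s3 where s3 occurs only as the final letter (β ∈ B_3); drop it and the last strand → 3 strands.
Reduced to β = s2 s2 s1^-1 s2 s1^-1 s2^-1 s2^-1 s1^-1 on 3 strands, 8 crossings.
Compute on β:
Braid: s2 s2 s1^-1 s2 s1^-1 s2^-1 s2^-1 s1^-1 on 3 strands, 8 crossings.
Writhe w = (#positive) - (#negative) = 3 - 5 = -2.
Enumerate smoothing states for the bracket polynomial. There are 2^8 = 256 states.
Each crossing splits two ways (0=vertical, 1=horizontal). The state's weight is A^(#A-smoothings - #B-smoothings) * d^(loops - 1).
Tabulate the states by total A-exponent and number of loops L (A-exp: L × count):
  A^8: L=4 ×1
  A^6: L=3 ×8
  A^4: L=2 ×23, L=4 ×5
  A^2: L=1 ×22, L=3 ×33, L=5 ×1
  A^0: L=2 ×52, L=4 ×18
  A^-2: L=1 ×13, L=3 ×37, L=5 ×6
  A^-4: L=2 ×14, L=4 ×13, L=6 ×1
  A^-6: L=3 ×6, L=5 ×2
  A^-8: L=4 ×1
Each group contributes A^e * Σ count * d^(L-1):
Powers of d = -A^2 - A^-2: d^2 = A^4 + 2 + A^-4; d^3 = -A^6 - 3*A^2 - 3*A^-2 - A^-6; d^4 = A^8 + 4*A^4 + 6 + 4*A^-4 + A^-8; d^5 = -A^10 - 5*A^6 - 10*A^2 - 10*A^-2 - 5*A^-6 - A^-10.
  A^8 * (d^3) = -A^14 - 3*A^10 - 3*A^6 - A^2
  A^6 * (8*d^2) = 8*A^10 + 16*A^6 + 8*A^2
  A^4 * (23*d + 5*d^3) = -5*A^10 - 38*A^6 - 38*A^2 - 5*A^-2
  A^2 * (22 + 33*d^2 + d^4) = A^10 + 37*A^6 + 94*A^2 + 37*A^-2 + A^-6
  A^0 * (52*d + 18*d^3) = -18*A^6 - 106*A^2 - 106*A^-2 - 18*A^-6
  A^-2 * (13 + 37*d^2 + 6*d^4) = 6*A^6 + 61*A^2 + 123*A^-2 + 61*A^-6 + 6*A^-10
  A^-4 * (14*d + 13*d^3 + d^5) = -A^6 - 18*A^2 - 63*A^-2 - 63*A^-6 - 18*A^-10 - A^-14
  A^-6 * (6*d^2 + 2*d^4) = 2*A^2 + 14*A^-2 + 24*A^-6 + 14*A^-10 + 2*A^-14
  A^-8 * (d^3) = -A^-2 - 3*A^-6 - 3*A^-10 - A^-14
Summing the groups: <K> = -A^14 + A^10 - A^6 + 2*A^2 - A^-2 + 2*A^-6 - A^-10
Normalise by the writhe: (-A^3)^(-w) = (-A^3)^(2) = A^6, so f(A) = A^6 * <K> = -A^20 + A^16 - A^12 + 2*A^8 - A^4 + 2 - A^-4.
Substitute A = t^(-1/4), i.e. A^e → t^(-e/4): V(t) = -t + 2 - t^-1 + 2*t^-2 - t^-3 + t^-4 - t^-5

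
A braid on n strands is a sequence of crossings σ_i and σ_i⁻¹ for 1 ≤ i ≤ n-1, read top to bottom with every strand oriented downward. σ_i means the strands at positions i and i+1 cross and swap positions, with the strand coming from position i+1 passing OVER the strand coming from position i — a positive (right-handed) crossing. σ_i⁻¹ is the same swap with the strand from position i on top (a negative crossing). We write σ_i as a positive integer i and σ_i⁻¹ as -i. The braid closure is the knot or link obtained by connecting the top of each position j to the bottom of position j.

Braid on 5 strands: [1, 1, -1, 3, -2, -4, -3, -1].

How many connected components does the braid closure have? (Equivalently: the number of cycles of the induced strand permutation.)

3

Derivation:
Track the strand permutation on 5 strands, starting from identity.
  step 1: s1 swaps positions 1,2 -> [2 1 3 4 5]
  step 2: s1 swaps positions 1,2 -> [1 2 3 4 5]
  step 3: s1^-1 swaps positions 1,2 -> [2 1 3 4 5]
  step 4: s3 swaps positions 3,4 -> [2 1 4 3 5]
  step 5: s2^-1 swaps positions 2,3 -> [2 4 1 3 5]
  step 6: s4^-1 swaps positions 4,5 -> [2 4 1 5 3]
  step 7: s3^-1 swaps positions 3,4 -> [2 4 5 1 3]
  step 8: s1^-1 swaps positions 1,2 -> [4 2 5 1 3]
Final permutation (position -> original strand): [4 2 5 1 3]
Closure components = cycle count of this permutation = 3.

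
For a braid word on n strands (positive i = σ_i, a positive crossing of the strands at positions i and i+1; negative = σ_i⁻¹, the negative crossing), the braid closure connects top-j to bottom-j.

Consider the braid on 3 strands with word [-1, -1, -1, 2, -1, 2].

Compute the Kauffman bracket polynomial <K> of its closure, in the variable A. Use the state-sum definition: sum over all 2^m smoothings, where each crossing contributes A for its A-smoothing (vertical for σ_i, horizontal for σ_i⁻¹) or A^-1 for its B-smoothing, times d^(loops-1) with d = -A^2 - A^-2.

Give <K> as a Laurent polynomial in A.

Braid: s1^-1 s1^-1 s1^-1 s2 s1^-1 s2 on 3 strands, 6 crossings.
Writhe w = (#positive) - (#negative) = 2 - 4 = -2.
State-sum expansion of <K>. There are 2^6 = 64 states.
Each crossing splits two ways (0=vertical, 1=horizontal). The state's weight is A^(#A-smoothings - #B-smoothings) * d^(loops - 1).
Tabulate the states by total A-exponent and number of loops L (A-exp: L × count):
  A^6: L=5 ×1
  A^4: L=4 ×6
  A^2: L=3 ×15
  A^0: L=2 ×19, L=4 ×1
  A^-2: L=1 ×11, L=3 ×4
  A^-4: L=2 ×6
  A^-6: L=3 ×1
Each group contributes A^e * Σ count * d^(L-1):
Powers of d = -A^2 - A^-2: d^2 = A^4 + 2 + A^-4; d^3 = -A^6 - 3*A^2 - 3*A^-2 - A^-6; d^4 = A^8 + 4*A^4 + 6 + 4*A^-4 + A^-8.
  A^6 * (d^4) = A^14 + 4*A^10 + 6*A^6 + 4*A^2 + A^-2
  A^4 * (6*d^3) = -6*A^10 - 18*A^6 - 18*A^2 - 6*A^-2
  A^2 * (15*d^2) = 15*A^6 + 30*A^2 + 15*A^-2
  A^0 * (19*d + d^3) = -A^6 - 22*A^2 - 22*A^-2 - A^-6
  A^-2 * (11 + 4*d^2) = 4*A^2 + 19*A^-2 + 4*A^-6
  A^-4 * (6*d) = -6*A^-2 - 6*A^-6
  A^-6 * (d^2) = A^-2 + 2*A^-6 + A^-10
Summing the groups: <K> = A^14 - 2*A^10 + 2*A^6 - 2*A^2 + 2*A^-2 - A^-6 + A^-10

Answer: A^14 - 2*A^10 + 2*A^6 - 2*A^2 + 2*A^-2 - A^-6 + A^-10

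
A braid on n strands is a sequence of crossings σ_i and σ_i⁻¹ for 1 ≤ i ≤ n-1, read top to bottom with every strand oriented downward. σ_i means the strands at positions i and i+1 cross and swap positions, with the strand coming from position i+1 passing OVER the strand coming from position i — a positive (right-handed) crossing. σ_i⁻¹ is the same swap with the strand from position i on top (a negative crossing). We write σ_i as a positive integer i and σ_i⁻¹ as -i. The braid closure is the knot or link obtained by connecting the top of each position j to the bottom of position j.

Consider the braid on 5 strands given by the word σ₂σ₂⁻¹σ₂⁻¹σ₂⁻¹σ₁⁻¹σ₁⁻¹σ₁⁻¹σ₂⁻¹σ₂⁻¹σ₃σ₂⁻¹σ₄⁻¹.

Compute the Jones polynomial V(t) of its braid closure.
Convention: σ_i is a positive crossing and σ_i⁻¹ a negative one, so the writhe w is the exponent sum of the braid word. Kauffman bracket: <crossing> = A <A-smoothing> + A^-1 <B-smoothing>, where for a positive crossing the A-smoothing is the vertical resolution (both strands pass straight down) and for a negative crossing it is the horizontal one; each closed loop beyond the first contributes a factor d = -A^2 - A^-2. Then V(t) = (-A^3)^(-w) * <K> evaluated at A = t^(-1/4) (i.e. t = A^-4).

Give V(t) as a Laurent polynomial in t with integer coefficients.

The presented braid s2 s2^-1 s2^-1 s2^-1 s1^-1 s1^-1 s1^-1 s2^-1 s2^-1 s3 s2^-1 s4^-1 on 5 strands reduces by inverse Markov moves (closure unchanged at each step):
  Destabilize: the word has the form β·s4^-1 where s4^-1 occurs only as the final letter (β ∈ B_4); drop it and the last strand → 4 strands.
  Deconjugate: the word is γ·β·γ⁻¹ with γ = s2 (prefix) and γ⁻¹ = s2^-1 (suffix); strip both.
  Destabilize: the word has the form β·s3 where s3 occurs only as the final letter (β ∈ B_3); drop it and the last strand → 3 strands.
Reduced to β = s2^-1 s2^-1 s2^-1 s1^-1 s1^-1 s1^-1 s2^-1 s2^-1 on 3 strands, 8 crossings.
Compute on β:
Braid: s2^-1 s2^-1 s2^-1 s1^-1 s1^-1 s1^-1 s2^-1 s2^-1 on 3 strands, 8 crossings.
Writhe w = (#positive) - (#negative) = 0 - 8 = -8.
State-sum expansion of <K>. There are 2^8 = 256 states.
Each crossing splits two ways (0=vertical, 1=horizontal). The state's weight is A^(#A-smoothings - #B-smoothings) * d^(loops - 1).
Tabulate the states by total A-exponent and number of loops L (A-exp: L × count):
  A^8: L=7 ×1
  A^6: L=6 ×8
  A^4: L=5 ×28
  A^2: L=4 ×55, L=6 ×1
  A^0: L=3 ×65, L=5 ×5
  A^-2: L=2 ×45, L=4 ×11
  A^-4: L=1 ×15, L=3 ×13
  A^-6: L=2 ×8
  A^-8: L=3 ×1
Each group contributes A^e * Σ count * d^(L-1):
Powers of d = -A^2 - A^-2: d^2 = A^4 + 2 + A^-4; d^3 = -A^6 - 3*A^2 - 3*A^-2 - A^-6; d^4 = A^8 + 4*A^4 + 6 + 4*A^-4 + A^-8; d^5 = -A^10 - 5*A^6 - 10*A^2 - 10*A^-2 - 5*A^-6 - A^-10; d^6 = A^12 + 6*A^8 + 15*A^4 + 20 + 15*A^-4 + 6*A^-8 + A^-12.
  A^8 * (d^6) = A^20 + 6*A^16 + 15*A^12 + 20*A^8 + 15*A^4 + 6 + A^-4
  A^6 * (8*d^5) = -8*A^16 - 40*A^12 - 80*A^8 - 80*A^4 - 40 - 8*A^-4
  A^4 * (28*d^4) = 28*A^12 + 112*A^8 + 168*A^4 + 112 + 28*A^-4
  A^2 * (55*d^3 + d^5) = -A^12 - 60*A^8 - 175*A^4 - 175 - 60*A^-4 - A^-8
  A^0 * (65*d^2 + 5*d^4) = 5*A^8 + 85*A^4 + 160 + 85*A^-4 + 5*A^-8
  A^-2 * (45*d + 11*d^3) = -11*A^4 - 78 - 78*A^-4 - 11*A^-8
  A^-4 * (15 + 13*d^2) = 13 + 41*A^-4 + 13*A^-8
  A^-6 * (8*d) = -8*A^-4 - 8*A^-8
  A^-8 * (d^2) = A^-4 + 2*A^-8 + A^-12
Summing the groups: <K> = A^20 - 2*A^16 + 2*A^12 - 3*A^8 + 2*A^4 - 2 + 2*A^-4 + A^-12
Normalise by the writhe: (-A^3)^(-w) = (-A^3)^(8) = A^24, so f(A) = A^24 * <K> = A^44 - 2*A^40 + 2*A^36 - 3*A^32 + 2*A^28 - 2*A^24 + 2*A^20 + A^12.
Substitute A = t^(-1/4), i.e. A^e → t^(-e/4): V(t) = t^-3 + 2*t^-5 - 2*t^-6 + 2*t^-7 - 3*t^-8 + 2*t^-9 - 2*t^-10 + t^-11

Answer: t^-3 + 2*t^-5 - 2*t^-6 + 2*t^-7 - 3*t^-8 + 2*t^-9 - 2*t^-10 + t^-11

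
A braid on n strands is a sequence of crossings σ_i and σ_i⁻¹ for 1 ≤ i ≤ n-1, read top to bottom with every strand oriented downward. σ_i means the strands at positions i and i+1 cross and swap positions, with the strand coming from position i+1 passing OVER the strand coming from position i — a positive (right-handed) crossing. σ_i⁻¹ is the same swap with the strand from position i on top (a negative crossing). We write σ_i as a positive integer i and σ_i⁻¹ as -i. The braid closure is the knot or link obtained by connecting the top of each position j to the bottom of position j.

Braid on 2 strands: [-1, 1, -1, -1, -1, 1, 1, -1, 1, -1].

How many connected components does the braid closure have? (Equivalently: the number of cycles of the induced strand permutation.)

Track the strand permutation on 2 strands, starting from identity.
  step 1: s1^-1 swaps positions 1,2 -> [2 1]
  step 2: s1 swaps positions 1,2 -> [1 2]
  step 3: s1^-1 swaps positions 1,2 -> [2 1]
  step 4: s1^-1 swaps positions 1,2 -> [1 2]
  step 5: s1^-1 swaps positions 1,2 -> [2 1]
  step 6: s1 swaps positions 1,2 -> [1 2]
  step 7: s1 swaps positions 1,2 -> [2 1]
  step 8: s1^-1 swaps positions 1,2 -> [1 2]
  step 9: s1 swaps positions 1,2 -> [2 1]
  step 10: s1^-1 swaps positions 1,2 -> [1 2]
Final permutation (position -> original strand): [1 2]
Closure components = cycle count of this permutation = 2.

Answer: 2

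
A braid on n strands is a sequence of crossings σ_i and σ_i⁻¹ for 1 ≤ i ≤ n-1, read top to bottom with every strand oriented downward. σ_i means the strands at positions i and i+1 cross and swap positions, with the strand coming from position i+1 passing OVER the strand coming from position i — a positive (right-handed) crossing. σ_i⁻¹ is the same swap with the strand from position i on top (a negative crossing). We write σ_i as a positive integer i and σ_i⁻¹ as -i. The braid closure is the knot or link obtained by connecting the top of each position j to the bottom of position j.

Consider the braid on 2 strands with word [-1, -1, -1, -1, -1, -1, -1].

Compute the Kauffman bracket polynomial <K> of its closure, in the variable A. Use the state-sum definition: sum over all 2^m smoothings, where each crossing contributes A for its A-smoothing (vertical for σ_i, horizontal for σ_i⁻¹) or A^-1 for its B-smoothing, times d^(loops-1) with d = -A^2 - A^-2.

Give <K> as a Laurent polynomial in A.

A^19 - A^15 + A^11 - A^7 + A^3 - A^-1 - A^-9

Derivation:
Braid: s1^-1 s1^-1 s1^-1 s1^-1 s1^-1 s1^-1 s1^-1 on 2 strands, 7 crossings.
Writhe w = (#positive) - (#negative) = 0 - 7 = -7.
Computing the Kauffman bracket via state sum. There are 2^7 = 128 states.
For each crossing: s=0 is the vertical smoothing, s=1 horizontal. Crossing k contributes A^(sign_k * (1 - 2*s_k)); loop factor d = -A^2 - A^-2.
Tabulate the states by total A-exponent and number of loops L (A-exp: L × count):
  A^7: L=7 ×1
  A^5: L=6 ×7
  A^3: L=5 ×21
  A^1: L=4 ×35
  A^-1: L=3 ×35
  A^-3: L=2 ×21
  A^-5: L=1 ×7
  A^-7: L=2 ×1
Each group contributes A^e * Σ count * d^(L-1):
Powers of d = -A^2 - A^-2: d^2 = A^4 + 2 + A^-4; d^3 = -A^6 - 3*A^2 - 3*A^-2 - A^-6; d^4 = A^8 + 4*A^4 + 6 + 4*A^-4 + A^-8; d^5 = -A^10 - 5*A^6 - 10*A^2 - 10*A^-2 - 5*A^-6 - A^-10; d^6 = A^12 + 6*A^8 + 15*A^4 + 20 + 15*A^-4 + 6*A^-8 + A^-12.
  A^7 * (d^6) = A^19 + 6*A^15 + 15*A^11 + 20*A^7 + 15*A^3 + 6*A^-1 + A^-5
  A^5 * (7*d^5) = -7*A^15 - 35*A^11 - 70*A^7 - 70*A^3 - 35*A^-1 - 7*A^-5
  A^3 * (21*d^4) = 21*A^11 + 84*A^7 + 126*A^3 + 84*A^-1 + 21*A^-5
  A^1 * (35*d^3) = -35*A^7 - 105*A^3 - 105*A^-1 - 35*A^-5
  A^-1 * (35*d^2) = 35*A^3 + 70*A^-1 + 35*A^-5
  A^-3 * (21*d) = -21*A^-1 - 21*A^-5
  A^-5 * (7) = 7*A^-5
  A^-7 * (d) = -A^-5 - A^-9
Summing the groups: <K> = A^19 - A^15 + A^11 - A^7 + A^3 - A^-1 - A^-9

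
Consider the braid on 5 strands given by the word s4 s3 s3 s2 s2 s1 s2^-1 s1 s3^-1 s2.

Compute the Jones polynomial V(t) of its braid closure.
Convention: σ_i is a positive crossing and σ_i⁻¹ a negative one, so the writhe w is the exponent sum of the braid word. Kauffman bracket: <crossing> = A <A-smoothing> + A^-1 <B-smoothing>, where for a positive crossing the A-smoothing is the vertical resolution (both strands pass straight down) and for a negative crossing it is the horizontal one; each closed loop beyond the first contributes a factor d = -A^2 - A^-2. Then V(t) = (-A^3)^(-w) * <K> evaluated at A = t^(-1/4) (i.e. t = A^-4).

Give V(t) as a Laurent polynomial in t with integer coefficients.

Braid: s4 s3 s3 s2 s2 s1 s2^-1 s1 s3^-1 s2 on 5 strands, 10 crossings.
Writhe w = (#positive) - (#negative) = 8 - 2 = 6.
Computing the Kauffman bracket via state sum. There are 2^10 = 1024 states.
For each crossing: s=0 is the vertical smoothing, s=1 horizontal. Crossing k contributes A^(sign_k * (1 - 2*s_k)); loop factor d = -A^2 - A^-2.
Tabulate the states by total A-exponent and number of loops L (A-exp: L × count):
  A^10: L=3 ×1
  A^8: L=2 ×3, L=4 ×7
  A^6: L=1 ×2, L=3 ×29, L=5 ×14
  A^4: L=2 ×39, L=4 ×72, L=6 ×9
  A^2: L=1 ×17, L=3 ×137, L=5 ×54, L=7 ×2
  A^0: L=2 ×109, L=4 ×128, L=6 ×15
  A^-2: L=1 ×30, L=3 ×132, L=5 ×47, L=7 ×1
  A^-4: L=2 ×49, L=4 ×65, L=6 ×6
  A^-6: L=3 ×31, L=5 ×14
  A^-8: L=4 ×9, L=6 ×1
  A^-10: L=5 ×1
Each group contributes A^e * Σ count * d^(L-1):
Powers of d = -A^2 - A^-2: d^2 = A^4 + 2 + A^-4; d^3 = -A^6 - 3*A^2 - 3*A^-2 - A^-6; d^4 = A^8 + 4*A^4 + 6 + 4*A^-4 + A^-8; d^5 = -A^10 - 5*A^6 - 10*A^2 - 10*A^-2 - 5*A^-6 - A^-10; d^6 = A^12 + 6*A^8 + 15*A^4 + 20 + 15*A^-4 + 6*A^-8 + A^-12.
  A^10 * (d^2) = A^14 + 2*A^10 + A^6
  A^8 * (3*d + 7*d^3) = -7*A^14 - 24*A^10 - 24*A^6 - 7*A^2
  A^6 * (2 + 29*d^2 + 14*d^4) = 14*A^14 + 85*A^10 + 144*A^6 + 85*A^2 + 14*A^-2
  A^4 * (39*d + 72*d^3 + 9*d^5) = -9*A^14 - 117*A^10 - 345*A^6 - 345*A^2 - 117*A^-2 - 9*A^-6
  A^2 * (17 + 137*d^2 + 54*d^4 + 2*d^6) = 2*A^14 + 66*A^10 + 383*A^6 + 655*A^2 + 383*A^-2 + 66*A^-6 + 2*A^-10
  A^0 * (109*d + 128*d^3 + 15*d^5) = -15*A^10 - 203*A^6 - 643*A^2 - 643*A^-2 - 203*A^-6 - 15*A^-10
  A^-2 * (30 + 132*d^2 + 47*d^4 + d^6) = A^10 + 53*A^6 + 335*A^2 + 596*A^-2 + 335*A^-6 + 53*A^-10 + A^-14
  A^-4 * (49*d + 65*d^3 + 6*d^5) = -6*A^6 - 95*A^2 - 304*A^-2 - 304*A^-6 - 95*A^-10 - 6*A^-14
  A^-6 * (31*d^2 + 14*d^4) = 14*A^2 + 87*A^-2 + 146*A^-6 + 87*A^-10 + 14*A^-14
  A^-8 * (9*d^3 + d^5) = -A^2 - 14*A^-2 - 37*A^-6 - 37*A^-10 - 14*A^-14 - A^-18
  A^-10 * (d^4) = A^-2 + 4*A^-6 + 6*A^-10 + 4*A^-14 + A^-18
Summing the groups: <K> = A^14 - 2*A^10 + 3*A^6 - 2*A^2 + 3*A^-2 - 2*A^-6 + A^-10 - A^-14
Normalise by the writhe: (-A^3)^(-w) = (-A^3)^(-6) = A^-18, so f(A) = A^-18 * <K> = A^-4 - 2*A^-8 + 3*A^-12 - 2*A^-16 + 3*A^-20 - 2*A^-24 + A^-28 - A^-32.
Substitute A = t^(-1/4), i.e. A^e → t^(-e/4): V(t) = -t^8 + t^7 - 2*t^6 + 3*t^5 - 2*t^4 + 3*t^3 - 2*t^2 + t

Answer: -t^8 + t^7 - 2*t^6 + 3*t^5 - 2*t^4 + 3*t^3 - 2*t^2 + t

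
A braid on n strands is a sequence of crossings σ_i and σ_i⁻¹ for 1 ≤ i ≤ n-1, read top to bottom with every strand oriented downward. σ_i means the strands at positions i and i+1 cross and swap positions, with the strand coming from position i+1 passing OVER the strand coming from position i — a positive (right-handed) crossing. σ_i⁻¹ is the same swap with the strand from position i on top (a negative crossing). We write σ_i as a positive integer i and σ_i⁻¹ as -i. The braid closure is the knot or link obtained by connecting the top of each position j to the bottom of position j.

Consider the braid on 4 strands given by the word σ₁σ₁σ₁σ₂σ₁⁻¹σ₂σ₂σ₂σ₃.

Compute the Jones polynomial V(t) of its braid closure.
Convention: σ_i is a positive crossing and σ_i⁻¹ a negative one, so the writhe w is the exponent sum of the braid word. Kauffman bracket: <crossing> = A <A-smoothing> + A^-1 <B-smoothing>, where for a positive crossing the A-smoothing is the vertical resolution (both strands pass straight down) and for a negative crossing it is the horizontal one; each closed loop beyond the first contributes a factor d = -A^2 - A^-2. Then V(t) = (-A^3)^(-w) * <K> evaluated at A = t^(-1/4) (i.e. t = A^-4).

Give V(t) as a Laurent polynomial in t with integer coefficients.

-t^9 + 2*t^8 - 3*t^7 + 3*t^6 - 3*t^5 + 3*t^4 - t^3 + t^2

Derivation:
The presented braid s1 s1 s1 s2 s1^-1 s2 s2 s2 s3 on 4 strands reduces by inverse Markov moves (closure unchanged at each step):
  Destabilize: the word has the form β·s3 where s3 occurs only as the final letter (β ∈ B_3); drop it and the last strand → 3 strands.
Reduced to β = s1 s1 s1 s2 s1^-1 s2 s2 s2 on 3 strands, 8 crossings.
Compute on β:
Braid: s1 s1 s1 s2 s1^-1 s2 s2 s2 on 3 strands, 8 crossings.
Writhe w = (#positive) - (#negative) = 7 - 1 = 6.
Computing the Kauffman bracket via state sum. There are 2^8 = 256 states.
Each crossing splits two ways (0=vertical, 1=horizontal). The state's weight is A^(#A-smoothings - #B-smoothings) * d^(loops - 1).
Tabulate the states by total A-exponent and number of loops L (A-exp: L × count):
  A^8: L=2 ×1
  A^6: L=1 ×4, L=3 ×4
  A^4: L=2 ×25, L=4 ×3
  A^2: L=1 ×21, L=3 ×34, L=5 ×1
  A^0: L=2 ×48, L=4 ×22
  A^-2: L=3 ×49, L=5 ×7
  A^-4: L=4 ×27, L=6 ×1
  A^-6: L=5 ×8
  A^-8: L=6 ×1
Each group contributes A^e * Σ count * d^(L-1):
Powers of d = -A^2 - A^-2: d^2 = A^4 + 2 + A^-4; d^3 = -A^6 - 3*A^2 - 3*A^-2 - A^-6; d^4 = A^8 + 4*A^4 + 6 + 4*A^-4 + A^-8; d^5 = -A^10 - 5*A^6 - 10*A^2 - 10*A^-2 - 5*A^-6 - A^-10.
  A^8 * (d) = -A^10 - A^6
  A^6 * (4 + 4*d^2) = 4*A^10 + 12*A^6 + 4*A^2
  A^4 * (25*d + 3*d^3) = -3*A^10 - 34*A^6 - 34*A^2 - 3*A^-2
  A^2 * (21 + 34*d^2 + d^4) = A^10 + 38*A^6 + 95*A^2 + 38*A^-2 + A^-6
  A^0 * (48*d + 22*d^3) = -22*A^6 - 114*A^2 - 114*A^-2 - 22*A^-6
  A^-2 * (49*d^2 + 7*d^4) = 7*A^6 + 77*A^2 + 140*A^-2 + 77*A^-6 + 7*A^-10
  A^-4 * (27*d^3 + d^5) = -A^6 - 32*A^2 - 91*A^-2 - 91*A^-6 - 32*A^-10 - A^-14
  A^-6 * (8*d^4) = 8*A^2 + 32*A^-2 + 48*A^-6 + 32*A^-10 + 8*A^-14
  A^-8 * (d^5) = -A^2 - 5*A^-2 - 10*A^-6 - 10*A^-10 - 5*A^-14 - A^-18
Summing the groups: <K> = A^10 - A^6 + 3*A^2 - 3*A^-2 + 3*A^-6 - 3*A^-10 + 2*A^-14 - A^-18
Normalise by the writhe: (-A^3)^(-w) = (-A^3)^(-6) = A^-18, so f(A) = A^-18 * <K> = A^-8 - A^-12 + 3*A^-16 - 3*A^-20 + 3*A^-24 - 3*A^-28 + 2*A^-32 - A^-36.
Substitute A = t^(-1/4), i.e. A^e → t^(-e/4): V(t) = -t^9 + 2*t^8 - 3*t^7 + 3*t^6 - 3*t^5 + 3*t^4 - t^3 + t^2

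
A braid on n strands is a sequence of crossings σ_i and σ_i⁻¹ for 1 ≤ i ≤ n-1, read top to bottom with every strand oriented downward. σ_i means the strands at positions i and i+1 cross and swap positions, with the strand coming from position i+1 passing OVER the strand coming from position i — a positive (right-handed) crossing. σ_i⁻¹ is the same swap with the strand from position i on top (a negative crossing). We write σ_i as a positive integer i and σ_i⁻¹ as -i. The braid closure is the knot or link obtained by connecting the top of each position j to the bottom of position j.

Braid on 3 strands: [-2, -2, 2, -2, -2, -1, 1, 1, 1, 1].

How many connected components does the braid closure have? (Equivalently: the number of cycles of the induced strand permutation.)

1

Derivation:
Track the strand permutation on 3 strands, starting from identity.
  step 1: s2^-1 swaps positions 2,3 -> [1 3 2]
  step 2: s2^-1 swaps positions 2,3 -> [1 2 3]
  step 3: s2 swaps positions 2,3 -> [1 3 2]
  step 4: s2^-1 swaps positions 2,3 -> [1 2 3]
  step 5: s2^-1 swaps positions 2,3 -> [1 3 2]
  step 6: s1^-1 swaps positions 1,2 -> [3 1 2]
  step 7: s1 swaps positions 1,2 -> [1 3 2]
  step 8: s1 swaps positions 1,2 -> [3 1 2]
  step 9: s1 swaps positions 1,2 -> [1 3 2]
  step 10: s1 swaps positions 1,2 -> [3 1 2]
Final permutation (position -> original strand): [3 1 2]
Closure components = cycle count of this permutation = 1.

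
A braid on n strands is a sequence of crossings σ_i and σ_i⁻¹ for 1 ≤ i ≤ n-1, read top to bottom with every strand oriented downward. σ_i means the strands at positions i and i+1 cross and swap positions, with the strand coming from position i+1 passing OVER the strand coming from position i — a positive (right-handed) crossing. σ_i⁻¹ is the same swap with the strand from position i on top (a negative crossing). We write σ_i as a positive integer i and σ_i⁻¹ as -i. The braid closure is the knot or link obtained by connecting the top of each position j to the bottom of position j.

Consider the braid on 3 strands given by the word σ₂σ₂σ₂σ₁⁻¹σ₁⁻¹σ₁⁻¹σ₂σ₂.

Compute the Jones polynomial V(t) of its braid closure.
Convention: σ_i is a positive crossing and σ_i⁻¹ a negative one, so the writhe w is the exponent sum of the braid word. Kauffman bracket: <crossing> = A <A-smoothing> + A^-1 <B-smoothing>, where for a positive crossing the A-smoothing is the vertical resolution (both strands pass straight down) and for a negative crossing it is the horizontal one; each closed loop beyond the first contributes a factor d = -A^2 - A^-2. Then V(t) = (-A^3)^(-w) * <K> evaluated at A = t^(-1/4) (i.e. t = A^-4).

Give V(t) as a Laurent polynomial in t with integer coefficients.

-t^6 + t^5 - 2*t^4 + 3*t^3 - 2*t^2 + 3*t - 1 + t^-1 - t^-2

Derivation:
Braid: s2 s2 s2 s1^-1 s1^-1 s1^-1 s2 s2 on 3 strands, 8 crossings.
Writhe w = (#positive) - (#negative) = 5 - 3 = 2.
Enumerate smoothing states for the bracket polynomial. There are 2^8 = 256 states.
Each crossing splits two ways (0=vertical, 1=horizontal). The state's weight is A^(#A-smoothings - #B-smoothings) * d^(loops - 1).
Tabulate the states by total A-exponent and number of loops L (A-exp: L × count):
  A^8: L=4 ×1
  A^6: L=3 ×8
  A^4: L=2 ×18, L=4 ×10
  A^2: L=1 ×15, L=3 ×31, L=5 ×10
  A^0: L=2 ×35, L=4 ×30, L=6 ×5
  A^-2: L=3 ×40, L=5 ×15, L=7 ×1
  A^-4: L=4 ×25, L=6 ×3
  A^-6: L=5 ×8
  A^-8: L=6 ×1
Each group contributes A^e * Σ count * d^(L-1):
Powers of d = -A^2 - A^-2: d^2 = A^4 + 2 + A^-4; d^3 = -A^6 - 3*A^2 - 3*A^-2 - A^-6; d^4 = A^8 + 4*A^4 + 6 + 4*A^-4 + A^-8; d^5 = -A^10 - 5*A^6 - 10*A^2 - 10*A^-2 - 5*A^-6 - A^-10; d^6 = A^12 + 6*A^8 + 15*A^4 + 20 + 15*A^-4 + 6*A^-8 + A^-12.
  A^8 * (d^3) = -A^14 - 3*A^10 - 3*A^6 - A^2
  A^6 * (8*d^2) = 8*A^10 + 16*A^6 + 8*A^2
  A^4 * (18*d + 10*d^3) = -10*A^10 - 48*A^6 - 48*A^2 - 10*A^-2
  A^2 * (15 + 31*d^2 + 10*d^4) = 10*A^10 + 71*A^6 + 137*A^2 + 71*A^-2 + 10*A^-6
  A^0 * (35*d + 30*d^3 + 5*d^5) = -5*A^10 - 55*A^6 - 175*A^2 - 175*A^-2 - 55*A^-6 - 5*A^-10
  A^-2 * (40*d^2 + 15*d^4 + d^6) = A^10 + 21*A^6 + 115*A^2 + 190*A^-2 + 115*A^-6 + 21*A^-10 + A^-14
  A^-4 * (25*d^3 + 3*d^5) = -3*A^6 - 40*A^2 - 105*A^-2 - 105*A^-6 - 40*A^-10 - 3*A^-14
  A^-6 * (8*d^4) = 8*A^2 + 32*A^-2 + 48*A^-6 + 32*A^-10 + 8*A^-14
  A^-8 * (d^5) = -A^2 - 5*A^-2 - 10*A^-6 - 10*A^-10 - 5*A^-14 - A^-18
Summing the groups: <K> = -A^14 + A^10 - A^6 + 3*A^2 - 2*A^-2 + 3*A^-6 - 2*A^-10 + A^-14 - A^-18
Normalise by the writhe: (-A^3)^(-w) = (-A^3)^(-2) = A^-6, so f(A) = A^-6 * <K> = -A^8 + A^4 - 1 + 3*A^-4 - 2*A^-8 + 3*A^-12 - 2*A^-16 + A^-20 - A^-24.
Substitute A = t^(-1/4), i.e. A^e → t^(-e/4): V(t) = -t^6 + t^5 - 2*t^4 + 3*t^3 - 2*t^2 + 3*t - 1 + t^-1 - t^-2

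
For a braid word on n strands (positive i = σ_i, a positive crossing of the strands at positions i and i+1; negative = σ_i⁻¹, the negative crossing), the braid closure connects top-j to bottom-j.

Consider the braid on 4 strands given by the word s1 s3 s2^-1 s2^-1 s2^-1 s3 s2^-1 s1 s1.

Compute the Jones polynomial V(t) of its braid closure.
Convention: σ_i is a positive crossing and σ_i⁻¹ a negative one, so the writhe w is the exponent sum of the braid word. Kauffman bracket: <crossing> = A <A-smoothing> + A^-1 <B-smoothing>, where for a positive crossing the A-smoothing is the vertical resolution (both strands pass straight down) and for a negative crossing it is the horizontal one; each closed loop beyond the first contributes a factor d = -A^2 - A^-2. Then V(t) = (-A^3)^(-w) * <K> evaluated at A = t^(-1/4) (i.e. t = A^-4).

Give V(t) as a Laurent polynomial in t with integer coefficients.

Braid: s1 s3 s2^-1 s2^-1 s2^-1 s3 s2^-1 s1 s1 on 4 strands, 9 crossings.
Writhe w = (#positive) - (#negative) = 5 - 4 = 1.
State-sum expansion of <K>. There are 2^9 = 512 states.
Each crossing splits two ways (0=vertical, 1=horizontal). The state's weight is A^(#A-smoothings - #B-smoothings) * d^(loops - 1).
Tabulate the states by total A-exponent and number of loops L (A-exp: L × count):
  A^9: L=6 ×1
  A^7: L=5 ×9
  A^5: L=4 ×33, L=6 ×3
  A^3: L=3 ×64, L=5 ×19, L=7 ×1
  A^1: L=2 ×68, L=4 ×52, L=6 ×6
  A^-1: L=1 ×33, L=3 ×75, L=5 ×18
  A^-3: L=2 ×51, L=4 ×32, L=6 ×1
  A^-5: L=3 ×32, L=5 ×4
  A^-7: L=4 ×9
  A^-9: L=5 ×1
Each group contributes A^e * Σ count * d^(L-1):
Powers of d = -A^2 - A^-2: d^2 = A^4 + 2 + A^-4; d^3 = -A^6 - 3*A^2 - 3*A^-2 - A^-6; d^4 = A^8 + 4*A^4 + 6 + 4*A^-4 + A^-8; d^5 = -A^10 - 5*A^6 - 10*A^2 - 10*A^-2 - 5*A^-6 - A^-10; d^6 = A^12 + 6*A^8 + 15*A^4 + 20 + 15*A^-4 + 6*A^-8 + A^-12.
  A^9 * (d^5) = -A^19 - 5*A^15 - 10*A^11 - 10*A^7 - 5*A^3 - A^-1
  A^7 * (9*d^4) = 9*A^15 + 36*A^11 + 54*A^7 + 36*A^3 + 9*A^-1
  A^5 * (33*d^3 + 3*d^5) = -3*A^15 - 48*A^11 - 129*A^7 - 129*A^3 - 48*A^-1 - 3*A^-5
  A^3 * (64*d^2 + 19*d^4 + d^6) = A^15 + 25*A^11 + 155*A^7 + 262*A^3 + 155*A^-1 + 25*A^-5 + A^-9
  A^1 * (68*d + 52*d^3 + 6*d^5) = -6*A^11 - 82*A^7 - 284*A^3 - 284*A^-1 - 82*A^-5 - 6*A^-9
  A^-1 * (33 + 75*d^2 + 18*d^4) = 18*A^7 + 147*A^3 + 291*A^-1 + 147*A^-5 + 18*A^-9
  A^-3 * (51*d + 32*d^3 + d^5) = -A^7 - 37*A^3 - 157*A^-1 - 157*A^-5 - 37*A^-9 - A^-13
  A^-5 * (32*d^2 + 4*d^4) = 4*A^3 + 48*A^-1 + 88*A^-5 + 48*A^-9 + 4*A^-13
  A^-7 * (9*d^3) = -9*A^-1 - 27*A^-5 - 27*A^-9 - 9*A^-13
  A^-9 * (d^4) = A^-1 + 4*A^-5 + 6*A^-9 + 4*A^-13 + A^-17
Summing the groups: <K> = -A^19 + 2*A^15 - 3*A^11 + 5*A^7 - 6*A^3 + 5*A^-1 - 5*A^-5 + 3*A^-9 - 2*A^-13 + A^-17
Normalise by the writhe: (-A^3)^(-w) = (-A^3)^(-1) = -A^-3, so f(A) = -A^-3 * <K> = A^16 - 2*A^12 + 3*A^8 - 5*A^4 + 6 - 5*A^-4 + 5*A^-8 - 3*A^-12 + 2*A^-16 - A^-20.
Substitute A = t^(-1/4), i.e. A^e → t^(-e/4): V(t) = -t^5 + 2*t^4 - 3*t^3 + 5*t^2 - 5*t + 6 - 5*t^-1 + 3*t^-2 - 2*t^-3 + t^-4

Answer: -t^5 + 2*t^4 - 3*t^3 + 5*t^2 - 5*t + 6 - 5*t^-1 + 3*t^-2 - 2*t^-3 + t^-4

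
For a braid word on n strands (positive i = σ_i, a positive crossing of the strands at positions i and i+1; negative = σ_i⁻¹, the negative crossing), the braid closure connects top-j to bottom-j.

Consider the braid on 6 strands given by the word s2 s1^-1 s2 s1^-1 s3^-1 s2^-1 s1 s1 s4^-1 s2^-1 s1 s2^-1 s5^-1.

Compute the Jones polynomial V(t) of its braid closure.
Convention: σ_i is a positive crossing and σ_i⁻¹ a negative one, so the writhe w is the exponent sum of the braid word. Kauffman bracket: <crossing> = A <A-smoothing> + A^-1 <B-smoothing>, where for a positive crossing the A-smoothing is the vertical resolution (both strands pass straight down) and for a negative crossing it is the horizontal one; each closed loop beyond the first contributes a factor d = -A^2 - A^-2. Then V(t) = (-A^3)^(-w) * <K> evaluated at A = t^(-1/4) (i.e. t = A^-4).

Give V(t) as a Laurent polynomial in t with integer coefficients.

1

Derivation:
The presented braid s2 s1^-1 s2 s1^-1 s3^-1 s2^-1 s1 s1 s4^-1 s2^-1 s1 s2^-1 s5^-1 on 6 strands reduces by inverse Markov moves (closure unchanged at each step):
  Destabilize: the word has the form β·s5^-1 where s5^-1 occurs only as the final letter (β ∈ B_5); drop it and the last strand → 5 strands.
  Deconjugate: the word is γ·β·γ⁻¹ with γ = s2 s1^-1 (prefix) and γ⁻¹ = s1 s2^-1 (suffix); strip both.
  Deconjugate: the word is γ·β·γ⁻¹ with γ = s2 (prefix) and γ⁻¹ = s2^-1 (suffix); strip both.
Reduced to β = s1^-1 s3^-1 s2^-1 s1 s1 s4^-1 on 5 strands, 6 crossings.
Compute on β:
Braid: s1^-1 s3^-1 s2^-1 s1 s1 s4^-1 on 5 strands, 6 crossings.
Writhe w = (#positive) - (#negative) = 2 - 4 = -2.
State-sum expansion of <K>. There are 2^6 = 64 states.
For each crossing: s=0 is the vertical smoothing, s=1 horizontal. Crossing k contributes A^(sign_k * (1 - 2*s_k)); loop factor d = -A^2 - A^-2.
Tabulate the states by total A-exponent and number of loops L (A-exp: L × count):
  A^6: L=1 ×1
  A^4: L=2 ×6
  A^2: L=1 ×2, L=3 ×13
  A^0: L=2 ×7, L=4 ×13
  A^-2: L=3 ×9, L=5 ×6
  A^-4: L=4 ×5, L=6 ×1
  A^-6: L=5 ×1
Each group contributes A^e * Σ count * d^(L-1):
Powers of d = -A^2 - A^-2: d^2 = A^4 + 2 + A^-4; d^3 = -A^6 - 3*A^2 - 3*A^-2 - A^-6; d^4 = A^8 + 4*A^4 + 6 + 4*A^-4 + A^-8; d^5 = -A^10 - 5*A^6 - 10*A^2 - 10*A^-2 - 5*A^-6 - A^-10.
  A^6 * (1) = A^6
  A^4 * (6*d) = -6*A^6 - 6*A^2
  A^2 * (2 + 13*d^2) = 13*A^6 + 28*A^2 + 13*A^-2
  A^0 * (7*d + 13*d^3) = -13*A^6 - 46*A^2 - 46*A^-2 - 13*A^-6
  A^-2 * (9*d^2 + 6*d^4) = 6*A^6 + 33*A^2 + 54*A^-2 + 33*A^-6 + 6*A^-10
  A^-4 * (5*d^3 + d^5) = -A^6 - 10*A^2 - 25*A^-2 - 25*A^-6 - 10*A^-10 - A^-14
  A^-6 * (d^4) = A^2 + 4*A^-2 + 6*A^-6 + 4*A^-10 + A^-14
Summing the groups: <K> = A^-6
Normalise by the writhe: (-A^3)^(-w) = (-A^3)^(2) = A^6, so f(A) = A^6 * <K> = 1.
Substitute A = t^(-1/4), i.e. A^e → t^(-e/4): V(t) = 1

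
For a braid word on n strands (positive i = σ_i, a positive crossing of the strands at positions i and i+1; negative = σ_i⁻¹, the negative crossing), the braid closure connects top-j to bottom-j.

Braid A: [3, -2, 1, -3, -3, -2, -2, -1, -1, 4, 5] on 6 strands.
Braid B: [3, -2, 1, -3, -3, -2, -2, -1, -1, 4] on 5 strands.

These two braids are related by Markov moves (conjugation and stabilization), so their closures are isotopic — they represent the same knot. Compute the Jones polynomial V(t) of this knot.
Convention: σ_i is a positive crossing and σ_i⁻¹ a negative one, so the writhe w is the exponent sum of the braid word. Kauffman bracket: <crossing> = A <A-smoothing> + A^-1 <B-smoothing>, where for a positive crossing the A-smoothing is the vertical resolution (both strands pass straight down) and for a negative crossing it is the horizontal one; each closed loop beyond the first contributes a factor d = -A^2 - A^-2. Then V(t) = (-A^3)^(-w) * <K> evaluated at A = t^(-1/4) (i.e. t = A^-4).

Markov-equivalent braids have isotopic closures, hence identical knot invariants. Strip the Markov moves from each word to reach a common short braid β, then compute V(t) once on β.
Braid A: s3 s2^-1 s1 s3^-1 s3^-1 s2^-1 s2^-1 s1^-1 s1^-1 s4 s5 on 6 strands reduces by inverse Markov moves (closure unchanged at each step):
  Destabilize: the word has the form β·s5 where s5 occurs only as the final letter (β ∈ B_5); drop it and the last strand → 5 strands.
  Destabilize: the word has the form β·s4 where s4 occurs only as the final letter (β ∈ B_4); drop it and the last strand → 4 strands.
Reduced to β = s3 s2^-1 s1 s3^-1 s3^-1 s2^-1 s2^-1 s1^-1 s1^-1 on 4 strands, 9 crossings.
Braid B: s3 s2^-1 s1 s3^-1 s3^-1 s2^-1 s2^-1 s1^-1 s1^-1 s4 on 5 strands reduces by inverse Markov moves (closure unchanged at each step):
  Destabilize: the word has the form β·s4 where s4 occurs only as the final letter (β ∈ B_4); drop it and the last strand → 4 strands.
Reduced to β = s3 s2^-1 s1 s3^-1 s3^-1 s2^-1 s2^-1 s1^-1 s1^-1 on 4 strands, 9 crossings.
Both give the same β = s3 s2^-1 s1 s3^-1 s3^-1 s2^-1 s2^-1 s1^-1 s1^-1 on 4 strands, so one state sum suffices:
Braid: s3 s2^-1 s1 s3^-1 s3^-1 s2^-1 s2^-1 s1^-1 s1^-1 on 4 strands, 9 crossings.
Writhe w = (#positive) - (#negative) = 2 - 7 = -5.
Enumerate smoothing states for the bracket polynomial. There are 2^9 = 512 states.
For each crossing: s=0 is the vertical smoothing, s=1 horizontal. Crossing k contributes A^(sign_k * (1 - 2*s_k)); loop factor d = -A^2 - A^-2.
Tabulate the states by total A-exponent and number of loops L (A-exp: L × count):
  A^9: L=5 ×1
  A^7: L=4 ×9
  A^5: L=3 ×31, L=5 ×5
  A^3: L=2 ×48, L=4 ×35, L=6 ×1
  A^1: L=1 ×28, L=3 ×86, L=5 ×12
  A^-1: L=2 ×82, L=4 ×43, L=6 ×1
  A^-3: L=1 ×20, L=3 ×58, L=5 ×6
  A^-5: L=2 ×25, L=4 ×11
  A^-7: L=1 ×3, L=3 ×6
  A^-9: L=2 ×1
Each group contributes A^e * Σ count * d^(L-1):
Powers of d = -A^2 - A^-2: d^2 = A^4 + 2 + A^-4; d^3 = -A^6 - 3*A^2 - 3*A^-2 - A^-6; d^4 = A^8 + 4*A^4 + 6 + 4*A^-4 + A^-8; d^5 = -A^10 - 5*A^6 - 10*A^2 - 10*A^-2 - 5*A^-6 - A^-10.
  A^9 * (d^4) = A^17 + 4*A^13 + 6*A^9 + 4*A^5 + A
  A^7 * (9*d^3) = -9*A^13 - 27*A^9 - 27*A^5 - 9*A
  A^5 * (31*d^2 + 5*d^4) = 5*A^13 + 51*A^9 + 92*A^5 + 51*A + 5*A^-3
  A^3 * (48*d + 35*d^3 + d^5) = -A^13 - 40*A^9 - 163*A^5 - 163*A - 40*A^-3 - A^-7
  A^1 * (28 + 86*d^2 + 12*d^4) = 12*A^9 + 134*A^5 + 272*A + 134*A^-3 + 12*A^-7
  A^-1 * (82*d + 43*d^3 + d^5) = -A^9 - 48*A^5 - 221*A - 221*A^-3 - 48*A^-7 - A^-11
  A^-3 * (20 + 58*d^2 + 6*d^4) = 6*A^5 + 82*A + 172*A^-3 + 82*A^-7 + 6*A^-11
  A^-5 * (25*d + 11*d^3) = -11*A - 58*A^-3 - 58*A^-7 - 11*A^-11
  A^-7 * (3 + 6*d^2) = 6*A^-3 + 15*A^-7 + 6*A^-11
  A^-9 * (d) = -A^-7 - A^-11
Summing the groups: <K> = A^17 - A^13 + A^9 - 2*A^5 + 2*A - 2*A^-3 + A^-7 - A^-11
Normalise by the writhe: (-A^3)^(-w) = (-A^3)^(5) = -A^15, so f(A) = -A^15 * <K> = -A^32 + A^28 - A^24 + 2*A^20 - 2*A^16 + 2*A^12 - A^8 + A^4.
Substitute A = t^(-1/4), i.e. A^e → t^(-e/4): V(t) = t^-1 - t^-2 + 2*t^-3 - 2*t^-4 + 2*t^-5 - t^-6 + t^-7 - t^-8

Answer: t^-1 - t^-2 + 2*t^-3 - 2*t^-4 + 2*t^-5 - t^-6 + t^-7 - t^-8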